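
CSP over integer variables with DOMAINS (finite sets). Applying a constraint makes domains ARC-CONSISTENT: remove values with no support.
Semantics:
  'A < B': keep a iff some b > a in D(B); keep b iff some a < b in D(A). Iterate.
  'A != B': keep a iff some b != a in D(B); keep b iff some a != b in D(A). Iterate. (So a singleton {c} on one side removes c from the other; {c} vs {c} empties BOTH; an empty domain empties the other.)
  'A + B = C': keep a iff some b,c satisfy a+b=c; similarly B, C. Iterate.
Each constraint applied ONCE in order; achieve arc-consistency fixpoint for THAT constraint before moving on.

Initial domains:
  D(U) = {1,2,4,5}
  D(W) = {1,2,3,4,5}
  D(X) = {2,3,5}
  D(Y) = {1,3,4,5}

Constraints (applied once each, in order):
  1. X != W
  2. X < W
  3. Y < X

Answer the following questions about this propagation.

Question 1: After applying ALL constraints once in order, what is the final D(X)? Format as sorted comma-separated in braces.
Answer: {2,3}

Derivation:
Constraint 1 (X != W) on D(X)={2,3,5} D(W)={1,2,3,4,5}: no change
Constraint 2 (X < W) on D(X)={2,3,5} D(W)={1,2,3,4,5}: X {2,3,5}->{2,3}; W {1,2,3,4,5}->{3,4,5}
Constraint 3 (Y < X) on D(Y)={1,3,4,5} D(X)={2,3}: Y {1,3,4,5}->{1}
So after all 3 constraints: D(X) = {2,3}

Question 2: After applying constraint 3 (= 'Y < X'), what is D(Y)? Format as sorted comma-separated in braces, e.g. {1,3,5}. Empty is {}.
Answer: {1}

Derivation:
Constraint 1 (X != W) on D(X)={2,3,5} D(W)={1,2,3,4,5}: no change
Constraint 2 (X < W) on D(X)={2,3,5} D(W)={1,2,3,4,5}: X {2,3,5}->{2,3}; W {1,2,3,4,5}->{3,4,5}
Constraint 3 (Y < X) on D(Y)={1,3,4,5} D(X)={2,3}: Y {1,3,4,5}->{1}
So after constraint 3: D(Y) = {1}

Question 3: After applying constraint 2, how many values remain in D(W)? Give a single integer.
Constraint 1 (X != W) on D(X)={2,3,5} D(W)={1,2,3,4,5}: no change
Constraint 2 (X < W) on D(X)={2,3,5} D(W)={1,2,3,4,5}: X {2,3,5}->{2,3}; W {1,2,3,4,5}->{3,4,5}
So after constraint 2: D(W)={3,4,5}, size = 3

Answer: 3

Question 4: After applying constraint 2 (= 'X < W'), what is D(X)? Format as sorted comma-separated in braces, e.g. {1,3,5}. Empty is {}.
Constraint 1 (X != W) on D(X)={2,3,5} D(W)={1,2,3,4,5}: no change
Constraint 2 (X < W) on D(X)={2,3,5} D(W)={1,2,3,4,5}: X {2,3,5}->{2,3}; W {1,2,3,4,5}->{3,4,5}
So after constraint 2: D(X) = {2,3}

Answer: {2,3}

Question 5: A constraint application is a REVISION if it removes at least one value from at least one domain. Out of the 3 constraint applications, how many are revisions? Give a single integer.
Constraint 1 (X != W) on D(X)={2,3,5} D(W)={1,2,3,4,5}: no change => not a revision
Constraint 2 (X < W) on D(X)={2,3,5} D(W)={1,2,3,4,5}: X {2,3,5}->{2,3}; W {1,2,3,4,5}->{3,4,5} => REVISION
Constraint 3 (Y < X) on D(Y)={1,3,4,5} D(X)={2,3}: Y {1,3,4,5}->{1} => REVISION
Total revisions = 2

Answer: 2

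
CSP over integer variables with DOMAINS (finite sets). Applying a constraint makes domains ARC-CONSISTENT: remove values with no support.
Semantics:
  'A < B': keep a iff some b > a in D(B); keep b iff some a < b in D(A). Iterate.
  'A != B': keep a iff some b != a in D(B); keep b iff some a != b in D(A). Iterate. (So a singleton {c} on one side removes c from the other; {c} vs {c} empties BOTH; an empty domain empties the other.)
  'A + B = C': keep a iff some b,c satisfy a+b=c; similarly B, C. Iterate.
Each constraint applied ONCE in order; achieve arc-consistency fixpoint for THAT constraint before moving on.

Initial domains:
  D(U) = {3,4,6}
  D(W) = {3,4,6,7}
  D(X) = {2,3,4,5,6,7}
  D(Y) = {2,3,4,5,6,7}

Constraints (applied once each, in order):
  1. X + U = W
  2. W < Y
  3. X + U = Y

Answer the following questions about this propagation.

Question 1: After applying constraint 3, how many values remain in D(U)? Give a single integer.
Constraint 1 (X + U = W) on D(X)={2,3,4,5,6,7} D(U)={3,4,6} D(W)={3,4,6,7}: X {2,3,4,5,6,7}->{2,3,4}; U {3,4,6}->{3,4}; W {3,4,6,7}->{6,7}
Constraint 2 (W < Y) on D(W)={6,7} D(Y)={2,3,4,5,6,7}: W {6,7}->{6}; Y {2,3,4,5,6,7}->{7}
Constraint 3 (X + U = Y) on D(X)={2,3,4} D(U)={3,4} D(Y)={7}: X {2,3,4}->{3,4}
So after constraint 3: D(U)={3,4}, size = 2

Answer: 2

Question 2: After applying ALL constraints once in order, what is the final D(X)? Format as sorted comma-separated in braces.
Answer: {3,4}

Derivation:
Constraint 1 (X + U = W) on D(X)={2,3,4,5,6,7} D(U)={3,4,6} D(W)={3,4,6,7}: X {2,3,4,5,6,7}->{2,3,4}; U {3,4,6}->{3,4}; W {3,4,6,7}->{6,7}
Constraint 2 (W < Y) on D(W)={6,7} D(Y)={2,3,4,5,6,7}: W {6,7}->{6}; Y {2,3,4,5,6,7}->{7}
Constraint 3 (X + U = Y) on D(X)={2,3,4} D(U)={3,4} D(Y)={7}: X {2,3,4}->{3,4}
So after all 3 constraints: D(X) = {3,4}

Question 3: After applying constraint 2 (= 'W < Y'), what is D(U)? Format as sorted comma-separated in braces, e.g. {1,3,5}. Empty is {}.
Answer: {3,4}

Derivation:
Constraint 1 (X + U = W) on D(X)={2,3,4,5,6,7} D(U)={3,4,6} D(W)={3,4,6,7}: X {2,3,4,5,6,7}->{2,3,4}; U {3,4,6}->{3,4}; W {3,4,6,7}->{6,7}
Constraint 2 (W < Y) on D(W)={6,7} D(Y)={2,3,4,5,6,7}: W {6,7}->{6}; Y {2,3,4,5,6,7}->{7}
So after constraint 2: D(U) = {3,4}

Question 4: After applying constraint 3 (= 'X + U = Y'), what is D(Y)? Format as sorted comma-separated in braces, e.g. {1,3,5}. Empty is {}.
Answer: {7}

Derivation:
Constraint 1 (X + U = W) on D(X)={2,3,4,5,6,7} D(U)={3,4,6} D(W)={3,4,6,7}: X {2,3,4,5,6,7}->{2,3,4}; U {3,4,6}->{3,4}; W {3,4,6,7}->{6,7}
Constraint 2 (W < Y) on D(W)={6,7} D(Y)={2,3,4,5,6,7}: W {6,7}->{6}; Y {2,3,4,5,6,7}->{7}
Constraint 3 (X + U = Y) on D(X)={2,3,4} D(U)={3,4} D(Y)={7}: X {2,3,4}->{3,4}
So after constraint 3: D(Y) = {7}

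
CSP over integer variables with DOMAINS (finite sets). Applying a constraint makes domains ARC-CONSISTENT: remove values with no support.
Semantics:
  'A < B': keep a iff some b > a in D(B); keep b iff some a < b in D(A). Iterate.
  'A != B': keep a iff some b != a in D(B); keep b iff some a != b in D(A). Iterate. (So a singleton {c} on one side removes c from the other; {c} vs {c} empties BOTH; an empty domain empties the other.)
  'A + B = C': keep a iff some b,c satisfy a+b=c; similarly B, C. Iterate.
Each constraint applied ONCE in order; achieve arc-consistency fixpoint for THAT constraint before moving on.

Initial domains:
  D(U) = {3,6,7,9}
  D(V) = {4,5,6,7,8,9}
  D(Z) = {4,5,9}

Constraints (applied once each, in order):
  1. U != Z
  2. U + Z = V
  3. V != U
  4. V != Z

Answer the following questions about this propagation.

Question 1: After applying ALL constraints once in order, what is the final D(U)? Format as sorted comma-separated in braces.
Answer: {3}

Derivation:
Constraint 1 (U != Z) on D(U)={3,6,7,9} D(Z)={4,5,9}: no change
Constraint 2 (U + Z = V) on D(U)={3,6,7,9} D(Z)={4,5,9} D(V)={4,5,6,7,8,9}: U {3,6,7,9}->{3}; Z {4,5,9}->{4,5}; V {4,5,6,7,8,9}->{7,8}
Constraint 3 (V != U) on D(V)={7,8} D(U)={3}: no change
Constraint 4 (V != Z) on D(V)={7,8} D(Z)={4,5}: no change
So after all 4 constraints: D(U) = {3}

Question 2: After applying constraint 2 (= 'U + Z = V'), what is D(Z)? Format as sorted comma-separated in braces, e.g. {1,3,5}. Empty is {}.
Answer: {4,5}

Derivation:
Constraint 1 (U != Z) on D(U)={3,6,7,9} D(Z)={4,5,9}: no change
Constraint 2 (U + Z = V) on D(U)={3,6,7,9} D(Z)={4,5,9} D(V)={4,5,6,7,8,9}: U {3,6,7,9}->{3}; Z {4,5,9}->{4,5}; V {4,5,6,7,8,9}->{7,8}
So after constraint 2: D(Z) = {4,5}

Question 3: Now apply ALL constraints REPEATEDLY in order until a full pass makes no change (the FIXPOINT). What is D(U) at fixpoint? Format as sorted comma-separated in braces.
pass 0 (initial): D(U)={3,6,7,9}
pass 1: U {3,6,7,9}->{3}; V {4,5,6,7,8,9}->{7,8}; Z {4,5,9}->{4,5}
pass 2: no change
Fixpoint after 2 passes: D(U) = {3}

Answer: {3}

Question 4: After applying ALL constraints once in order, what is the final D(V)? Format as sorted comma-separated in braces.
Answer: {7,8}

Derivation:
Constraint 1 (U != Z) on D(U)={3,6,7,9} D(Z)={4,5,9}: no change
Constraint 2 (U + Z = V) on D(U)={3,6,7,9} D(Z)={4,5,9} D(V)={4,5,6,7,8,9}: U {3,6,7,9}->{3}; Z {4,5,9}->{4,5}; V {4,5,6,7,8,9}->{7,8}
Constraint 3 (V != U) on D(V)={7,8} D(U)={3}: no change
Constraint 4 (V != Z) on D(V)={7,8} D(Z)={4,5}: no change
So after all 4 constraints: D(V) = {7,8}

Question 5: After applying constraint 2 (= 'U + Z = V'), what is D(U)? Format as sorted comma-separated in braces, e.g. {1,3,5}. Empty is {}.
Answer: {3}

Derivation:
Constraint 1 (U != Z) on D(U)={3,6,7,9} D(Z)={4,5,9}: no change
Constraint 2 (U + Z = V) on D(U)={3,6,7,9} D(Z)={4,5,9} D(V)={4,5,6,7,8,9}: U {3,6,7,9}->{3}; Z {4,5,9}->{4,5}; V {4,5,6,7,8,9}->{7,8}
So after constraint 2: D(U) = {3}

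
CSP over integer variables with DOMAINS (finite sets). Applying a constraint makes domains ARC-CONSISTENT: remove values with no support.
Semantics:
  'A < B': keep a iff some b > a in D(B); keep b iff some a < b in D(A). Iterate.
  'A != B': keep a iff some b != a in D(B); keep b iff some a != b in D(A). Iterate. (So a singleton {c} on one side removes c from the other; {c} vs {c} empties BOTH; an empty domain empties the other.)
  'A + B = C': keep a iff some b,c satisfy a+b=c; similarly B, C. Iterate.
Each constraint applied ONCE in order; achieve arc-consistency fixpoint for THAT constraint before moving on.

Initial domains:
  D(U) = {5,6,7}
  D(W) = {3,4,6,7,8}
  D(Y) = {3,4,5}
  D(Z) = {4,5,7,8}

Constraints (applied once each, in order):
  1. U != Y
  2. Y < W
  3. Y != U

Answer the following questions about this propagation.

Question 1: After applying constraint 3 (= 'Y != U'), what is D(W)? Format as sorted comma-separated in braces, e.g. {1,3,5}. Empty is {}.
Answer: {4,6,7,8}

Derivation:
Constraint 1 (U != Y) on D(U)={5,6,7} D(Y)={3,4,5}: no change
Constraint 2 (Y < W) on D(Y)={3,4,5} D(W)={3,4,6,7,8}: W {3,4,6,7,8}->{4,6,7,8}
Constraint 3 (Y != U) on D(Y)={3,4,5} D(U)={5,6,7}: no change
So after constraint 3: D(W) = {4,6,7,8}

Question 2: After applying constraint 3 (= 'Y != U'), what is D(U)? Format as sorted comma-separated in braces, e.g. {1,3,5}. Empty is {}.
Answer: {5,6,7}

Derivation:
Constraint 1 (U != Y) on D(U)={5,6,7} D(Y)={3,4,5}: no change
Constraint 2 (Y < W) on D(Y)={3,4,5} D(W)={3,4,6,7,8}: W {3,4,6,7,8}->{4,6,7,8}
Constraint 3 (Y != U) on D(Y)={3,4,5} D(U)={5,6,7}: no change
So after constraint 3: D(U) = {5,6,7}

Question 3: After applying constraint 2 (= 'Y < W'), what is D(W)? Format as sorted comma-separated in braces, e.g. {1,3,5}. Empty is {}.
Constraint 1 (U != Y) on D(U)={5,6,7} D(Y)={3,4,5}: no change
Constraint 2 (Y < W) on D(Y)={3,4,5} D(W)={3,4,6,7,8}: W {3,4,6,7,8}->{4,6,7,8}
So after constraint 2: D(W) = {4,6,7,8}

Answer: {4,6,7,8}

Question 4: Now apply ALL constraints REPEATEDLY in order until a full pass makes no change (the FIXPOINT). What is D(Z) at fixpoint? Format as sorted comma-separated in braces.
Answer: {4,5,7,8}

Derivation:
pass 0 (initial): D(Z)={4,5,7,8}
pass 1: W {3,4,6,7,8}->{4,6,7,8}
pass 2: no change
Fixpoint after 2 passes: D(Z) = {4,5,7,8}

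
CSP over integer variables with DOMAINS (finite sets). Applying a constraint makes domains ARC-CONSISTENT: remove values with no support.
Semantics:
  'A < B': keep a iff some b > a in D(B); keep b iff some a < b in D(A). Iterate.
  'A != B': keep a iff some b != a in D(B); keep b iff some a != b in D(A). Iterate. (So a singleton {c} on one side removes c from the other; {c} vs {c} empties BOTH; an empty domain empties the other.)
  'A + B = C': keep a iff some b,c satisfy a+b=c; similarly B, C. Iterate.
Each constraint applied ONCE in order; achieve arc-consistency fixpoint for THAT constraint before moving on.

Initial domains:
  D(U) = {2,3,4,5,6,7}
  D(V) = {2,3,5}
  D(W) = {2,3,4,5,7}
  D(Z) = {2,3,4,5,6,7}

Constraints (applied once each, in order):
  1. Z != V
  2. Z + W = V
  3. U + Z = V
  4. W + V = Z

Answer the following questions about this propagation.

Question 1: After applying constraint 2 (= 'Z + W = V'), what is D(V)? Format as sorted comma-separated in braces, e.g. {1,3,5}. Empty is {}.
Answer: {5}

Derivation:
Constraint 1 (Z != V) on D(Z)={2,3,4,5,6,7} D(V)={2,3,5}: no change
Constraint 2 (Z + W = V) on D(Z)={2,3,4,5,6,7} D(W)={2,3,4,5,7} D(V)={2,3,5}: Z {2,3,4,5,6,7}->{2,3}; W {2,3,4,5,7}->{2,3}; V {2,3,5}->{5}
So after constraint 2: D(V) = {5}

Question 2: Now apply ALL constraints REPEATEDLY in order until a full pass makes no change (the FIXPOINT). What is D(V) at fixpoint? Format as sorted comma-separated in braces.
Answer: {}

Derivation:
pass 0 (initial): D(V)={2,3,5}
pass 1: U {2,3,4,5,6,7}->{2,3}; V {2,3,5}->{}; W {2,3,4,5,7}->{}; Z {2,3,4,5,6,7}->{}
pass 2: U {2,3}->{}
pass 3: no change
Fixpoint after 3 passes: D(V) = {}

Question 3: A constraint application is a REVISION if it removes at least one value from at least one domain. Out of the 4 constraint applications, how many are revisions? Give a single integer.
Answer: 3

Derivation:
Constraint 1 (Z != V) on D(Z)={2,3,4,5,6,7} D(V)={2,3,5}: no change => not a revision
Constraint 2 (Z + W = V) on D(Z)={2,3,4,5,6,7} D(W)={2,3,4,5,7} D(V)={2,3,5}: Z {2,3,4,5,6,7}->{2,3}; W {2,3,4,5,7}->{2,3}; V {2,3,5}->{5} => REVISION
Constraint 3 (U + Z = V) on D(U)={2,3,4,5,6,7} D(Z)={2,3} D(V)={5}: U {2,3,4,5,6,7}->{2,3} => REVISION
Constraint 4 (W + V = Z) on D(W)={2,3} D(V)={5} D(Z)={2,3}: W {2,3}->{}; V {5}->{}; Z {2,3}->{} => REVISION
Total revisions = 3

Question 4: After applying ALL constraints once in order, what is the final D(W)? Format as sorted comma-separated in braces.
Constraint 1 (Z != V) on D(Z)={2,3,4,5,6,7} D(V)={2,3,5}: no change
Constraint 2 (Z + W = V) on D(Z)={2,3,4,5,6,7} D(W)={2,3,4,5,7} D(V)={2,3,5}: Z {2,3,4,5,6,7}->{2,3}; W {2,3,4,5,7}->{2,3}; V {2,3,5}->{5}
Constraint 3 (U + Z = V) on D(U)={2,3,4,5,6,7} D(Z)={2,3} D(V)={5}: U {2,3,4,5,6,7}->{2,3}
Constraint 4 (W + V = Z) on D(W)={2,3} D(V)={5} D(Z)={2,3}: W {2,3}->{}; V {5}->{}; Z {2,3}->{}
So after all 4 constraints: D(W) = {}

Answer: {}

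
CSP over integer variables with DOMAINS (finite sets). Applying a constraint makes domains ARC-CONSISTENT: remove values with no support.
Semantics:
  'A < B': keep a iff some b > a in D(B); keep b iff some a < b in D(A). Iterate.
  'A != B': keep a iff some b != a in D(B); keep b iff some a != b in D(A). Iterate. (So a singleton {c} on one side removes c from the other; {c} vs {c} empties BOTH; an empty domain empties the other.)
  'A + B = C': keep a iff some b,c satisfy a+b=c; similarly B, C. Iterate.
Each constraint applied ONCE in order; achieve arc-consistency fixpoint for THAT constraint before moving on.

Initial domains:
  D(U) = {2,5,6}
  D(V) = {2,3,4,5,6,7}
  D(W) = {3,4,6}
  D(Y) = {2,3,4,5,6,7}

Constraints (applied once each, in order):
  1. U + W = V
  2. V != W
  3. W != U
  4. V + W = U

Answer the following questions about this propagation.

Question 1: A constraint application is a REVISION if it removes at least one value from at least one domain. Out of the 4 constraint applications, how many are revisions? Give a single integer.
Constraint 1 (U + W = V) on D(U)={2,5,6} D(W)={3,4,6} D(V)={2,3,4,5,6,7}: U {2,5,6}->{2}; W {3,4,6}->{3,4}; V {2,3,4,5,6,7}->{5,6} => REVISION
Constraint 2 (V != W) on D(V)={5,6} D(W)={3,4}: no change => not a revision
Constraint 3 (W != U) on D(W)={3,4} D(U)={2}: no change => not a revision
Constraint 4 (V + W = U) on D(V)={5,6} D(W)={3,4} D(U)={2}: V {5,6}->{}; W {3,4}->{}; U {2}->{} => REVISION
Total revisions = 2

Answer: 2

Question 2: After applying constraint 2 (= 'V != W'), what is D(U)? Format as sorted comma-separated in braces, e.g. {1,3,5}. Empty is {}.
Answer: {2}

Derivation:
Constraint 1 (U + W = V) on D(U)={2,5,6} D(W)={3,4,6} D(V)={2,3,4,5,6,7}: U {2,5,6}->{2}; W {3,4,6}->{3,4}; V {2,3,4,5,6,7}->{5,6}
Constraint 2 (V != W) on D(V)={5,6} D(W)={3,4}: no change
So after constraint 2: D(U) = {2}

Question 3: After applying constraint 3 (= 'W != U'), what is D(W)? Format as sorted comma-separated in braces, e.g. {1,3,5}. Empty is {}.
Answer: {3,4}

Derivation:
Constraint 1 (U + W = V) on D(U)={2,5,6} D(W)={3,4,6} D(V)={2,3,4,5,6,7}: U {2,5,6}->{2}; W {3,4,6}->{3,4}; V {2,3,4,5,6,7}->{5,6}
Constraint 2 (V != W) on D(V)={5,6} D(W)={3,4}: no change
Constraint 3 (W != U) on D(W)={3,4} D(U)={2}: no change
So after constraint 3: D(W) = {3,4}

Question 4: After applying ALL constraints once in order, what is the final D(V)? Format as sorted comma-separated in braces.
Constraint 1 (U + W = V) on D(U)={2,5,6} D(W)={3,4,6} D(V)={2,3,4,5,6,7}: U {2,5,6}->{2}; W {3,4,6}->{3,4}; V {2,3,4,5,6,7}->{5,6}
Constraint 2 (V != W) on D(V)={5,6} D(W)={3,4}: no change
Constraint 3 (W != U) on D(W)={3,4} D(U)={2}: no change
Constraint 4 (V + W = U) on D(V)={5,6} D(W)={3,4} D(U)={2}: V {5,6}->{}; W {3,4}->{}; U {2}->{}
So after all 4 constraints: D(V) = {}

Answer: {}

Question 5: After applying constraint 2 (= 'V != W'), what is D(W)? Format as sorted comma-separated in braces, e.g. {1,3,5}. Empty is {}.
Constraint 1 (U + W = V) on D(U)={2,5,6} D(W)={3,4,6} D(V)={2,3,4,5,6,7}: U {2,5,6}->{2}; W {3,4,6}->{3,4}; V {2,3,4,5,6,7}->{5,6}
Constraint 2 (V != W) on D(V)={5,6} D(W)={3,4}: no change
So after constraint 2: D(W) = {3,4}

Answer: {3,4}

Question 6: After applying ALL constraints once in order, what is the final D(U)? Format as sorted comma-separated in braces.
Answer: {}

Derivation:
Constraint 1 (U + W = V) on D(U)={2,5,6} D(W)={3,4,6} D(V)={2,3,4,5,6,7}: U {2,5,6}->{2}; W {3,4,6}->{3,4}; V {2,3,4,5,6,7}->{5,6}
Constraint 2 (V != W) on D(V)={5,6} D(W)={3,4}: no change
Constraint 3 (W != U) on D(W)={3,4} D(U)={2}: no change
Constraint 4 (V + W = U) on D(V)={5,6} D(W)={3,4} D(U)={2}: V {5,6}->{}; W {3,4}->{}; U {2}->{}
So after all 4 constraints: D(U) = {}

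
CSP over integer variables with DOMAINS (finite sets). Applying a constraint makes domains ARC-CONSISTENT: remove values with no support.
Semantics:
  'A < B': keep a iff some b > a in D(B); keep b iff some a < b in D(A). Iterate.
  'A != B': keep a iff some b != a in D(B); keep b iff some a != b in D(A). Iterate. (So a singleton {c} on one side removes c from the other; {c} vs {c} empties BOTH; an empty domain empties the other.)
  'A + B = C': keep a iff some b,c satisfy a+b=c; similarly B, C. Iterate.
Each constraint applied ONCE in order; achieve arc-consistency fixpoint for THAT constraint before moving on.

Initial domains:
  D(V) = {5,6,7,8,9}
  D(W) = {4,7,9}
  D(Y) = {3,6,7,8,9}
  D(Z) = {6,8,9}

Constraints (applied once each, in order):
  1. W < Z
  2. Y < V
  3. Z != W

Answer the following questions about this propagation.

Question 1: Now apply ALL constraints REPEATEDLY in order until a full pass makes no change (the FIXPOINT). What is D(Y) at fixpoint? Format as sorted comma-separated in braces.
Answer: {3,6,7,8}

Derivation:
pass 0 (initial): D(Y)={3,6,7,8,9}
pass 1: W {4,7,9}->{4,7}; Y {3,6,7,8,9}->{3,6,7,8}
pass 2: no change
Fixpoint after 2 passes: D(Y) = {3,6,7,8}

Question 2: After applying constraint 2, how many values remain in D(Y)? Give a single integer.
Constraint 1 (W < Z) on D(W)={4,7,9} D(Z)={6,8,9}: W {4,7,9}->{4,7}
Constraint 2 (Y < V) on D(Y)={3,6,7,8,9} D(V)={5,6,7,8,9}: Y {3,6,7,8,9}->{3,6,7,8}
So after constraint 2: D(Y)={3,6,7,8}, size = 4

Answer: 4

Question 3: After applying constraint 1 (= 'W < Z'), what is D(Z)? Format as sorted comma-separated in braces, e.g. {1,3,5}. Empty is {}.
Constraint 1 (W < Z) on D(W)={4,7,9} D(Z)={6,8,9}: W {4,7,9}->{4,7}
So after constraint 1: D(Z) = {6,8,9}

Answer: {6,8,9}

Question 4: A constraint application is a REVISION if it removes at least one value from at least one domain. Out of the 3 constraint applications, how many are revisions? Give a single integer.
Constraint 1 (W < Z) on D(W)={4,7,9} D(Z)={6,8,9}: W {4,7,9}->{4,7} => REVISION
Constraint 2 (Y < V) on D(Y)={3,6,7,8,9} D(V)={5,6,7,8,9}: Y {3,6,7,8,9}->{3,6,7,8} => REVISION
Constraint 3 (Z != W) on D(Z)={6,8,9} D(W)={4,7}: no change => not a revision
Total revisions = 2

Answer: 2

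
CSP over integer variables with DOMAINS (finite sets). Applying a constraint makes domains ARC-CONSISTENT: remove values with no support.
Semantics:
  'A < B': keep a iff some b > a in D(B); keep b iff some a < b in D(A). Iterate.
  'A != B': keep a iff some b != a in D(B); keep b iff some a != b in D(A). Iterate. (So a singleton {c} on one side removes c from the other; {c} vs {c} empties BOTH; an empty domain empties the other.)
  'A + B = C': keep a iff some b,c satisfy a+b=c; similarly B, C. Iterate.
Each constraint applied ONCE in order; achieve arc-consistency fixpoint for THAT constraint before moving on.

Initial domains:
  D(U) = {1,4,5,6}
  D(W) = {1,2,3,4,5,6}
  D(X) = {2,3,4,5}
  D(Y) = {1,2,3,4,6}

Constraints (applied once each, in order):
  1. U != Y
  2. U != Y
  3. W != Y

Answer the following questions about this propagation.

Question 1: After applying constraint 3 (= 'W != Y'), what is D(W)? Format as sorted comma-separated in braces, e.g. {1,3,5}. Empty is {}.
Constraint 1 (U != Y) on D(U)={1,4,5,6} D(Y)={1,2,3,4,6}: no change
Constraint 2 (U != Y) on D(U)={1,4,5,6} D(Y)={1,2,3,4,6}: no change
Constraint 3 (W != Y) on D(W)={1,2,3,4,5,6} D(Y)={1,2,3,4,6}: no change
So after constraint 3: D(W) = {1,2,3,4,5,6}

Answer: {1,2,3,4,5,6}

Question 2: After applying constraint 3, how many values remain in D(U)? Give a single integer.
Constraint 1 (U != Y) on D(U)={1,4,5,6} D(Y)={1,2,3,4,6}: no change
Constraint 2 (U != Y) on D(U)={1,4,5,6} D(Y)={1,2,3,4,6}: no change
Constraint 3 (W != Y) on D(W)={1,2,3,4,5,6} D(Y)={1,2,3,4,6}: no change
So after constraint 3: D(U)={1,4,5,6}, size = 4

Answer: 4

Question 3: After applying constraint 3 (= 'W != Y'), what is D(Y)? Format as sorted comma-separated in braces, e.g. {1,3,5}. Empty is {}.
Constraint 1 (U != Y) on D(U)={1,4,5,6} D(Y)={1,2,3,4,6}: no change
Constraint 2 (U != Y) on D(U)={1,4,5,6} D(Y)={1,2,3,4,6}: no change
Constraint 3 (W != Y) on D(W)={1,2,3,4,5,6} D(Y)={1,2,3,4,6}: no change
So after constraint 3: D(Y) = {1,2,3,4,6}

Answer: {1,2,3,4,6}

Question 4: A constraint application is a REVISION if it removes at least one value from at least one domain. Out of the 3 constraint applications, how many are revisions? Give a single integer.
Constraint 1 (U != Y) on D(U)={1,4,5,6} D(Y)={1,2,3,4,6}: no change => not a revision
Constraint 2 (U != Y) on D(U)={1,4,5,6} D(Y)={1,2,3,4,6}: no change => not a revision
Constraint 3 (W != Y) on D(W)={1,2,3,4,5,6} D(Y)={1,2,3,4,6}: no change => not a revision
Total revisions = 0

Answer: 0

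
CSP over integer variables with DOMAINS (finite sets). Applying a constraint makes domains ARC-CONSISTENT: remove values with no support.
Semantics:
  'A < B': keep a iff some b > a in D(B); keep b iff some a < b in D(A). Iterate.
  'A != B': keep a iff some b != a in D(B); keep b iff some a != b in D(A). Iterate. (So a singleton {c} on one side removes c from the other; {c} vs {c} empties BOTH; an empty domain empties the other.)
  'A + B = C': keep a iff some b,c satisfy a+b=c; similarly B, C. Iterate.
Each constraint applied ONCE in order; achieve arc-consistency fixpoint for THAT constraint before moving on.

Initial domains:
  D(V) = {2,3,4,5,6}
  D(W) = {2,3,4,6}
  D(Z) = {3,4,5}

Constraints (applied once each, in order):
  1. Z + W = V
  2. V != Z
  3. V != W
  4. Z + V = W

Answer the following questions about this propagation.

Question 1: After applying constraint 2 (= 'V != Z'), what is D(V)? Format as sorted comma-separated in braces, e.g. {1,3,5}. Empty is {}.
Constraint 1 (Z + W = V) on D(Z)={3,4,5} D(W)={2,3,4,6} D(V)={2,3,4,5,6}: Z {3,4,5}->{3,4}; W {2,3,4,6}->{2,3}; V {2,3,4,5,6}->{5,6}
Constraint 2 (V != Z) on D(V)={5,6} D(Z)={3,4}: no change
So after constraint 2: D(V) = {5,6}

Answer: {5,6}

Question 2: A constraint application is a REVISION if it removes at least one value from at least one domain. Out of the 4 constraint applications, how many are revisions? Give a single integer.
Constraint 1 (Z + W = V) on D(Z)={3,4,5} D(W)={2,3,4,6} D(V)={2,3,4,5,6}: Z {3,4,5}->{3,4}; W {2,3,4,6}->{2,3}; V {2,3,4,5,6}->{5,6} => REVISION
Constraint 2 (V != Z) on D(V)={5,6} D(Z)={3,4}: no change => not a revision
Constraint 3 (V != W) on D(V)={5,6} D(W)={2,3}: no change => not a revision
Constraint 4 (Z + V = W) on D(Z)={3,4} D(V)={5,6} D(W)={2,3}: Z {3,4}->{}; V {5,6}->{}; W {2,3}->{} => REVISION
Total revisions = 2

Answer: 2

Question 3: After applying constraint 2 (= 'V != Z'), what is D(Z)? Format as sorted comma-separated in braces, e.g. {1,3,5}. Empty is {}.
Answer: {3,4}

Derivation:
Constraint 1 (Z + W = V) on D(Z)={3,4,5} D(W)={2,3,4,6} D(V)={2,3,4,5,6}: Z {3,4,5}->{3,4}; W {2,3,4,6}->{2,3}; V {2,3,4,5,6}->{5,6}
Constraint 2 (V != Z) on D(V)={5,6} D(Z)={3,4}: no change
So after constraint 2: D(Z) = {3,4}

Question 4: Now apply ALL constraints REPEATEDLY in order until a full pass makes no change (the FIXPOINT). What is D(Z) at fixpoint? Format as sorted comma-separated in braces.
pass 0 (initial): D(Z)={3,4,5}
pass 1: V {2,3,4,5,6}->{}; W {2,3,4,6}->{}; Z {3,4,5}->{}
pass 2: no change
Fixpoint after 2 passes: D(Z) = {}

Answer: {}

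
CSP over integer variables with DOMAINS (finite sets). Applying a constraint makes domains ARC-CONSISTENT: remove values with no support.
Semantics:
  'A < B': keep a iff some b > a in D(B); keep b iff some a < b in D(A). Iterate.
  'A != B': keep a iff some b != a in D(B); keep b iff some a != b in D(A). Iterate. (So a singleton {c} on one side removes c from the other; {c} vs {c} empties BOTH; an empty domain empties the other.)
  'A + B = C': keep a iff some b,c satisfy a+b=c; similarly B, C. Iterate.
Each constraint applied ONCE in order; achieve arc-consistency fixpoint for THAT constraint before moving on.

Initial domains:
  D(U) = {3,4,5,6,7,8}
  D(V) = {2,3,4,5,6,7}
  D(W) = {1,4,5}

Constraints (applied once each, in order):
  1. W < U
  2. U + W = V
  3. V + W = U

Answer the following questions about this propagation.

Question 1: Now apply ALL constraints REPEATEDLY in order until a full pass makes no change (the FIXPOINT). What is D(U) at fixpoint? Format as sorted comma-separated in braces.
pass 0 (initial): D(U)={3,4,5,6,7,8}
pass 1: U {3,4,5,6,7,8}->{5,6}; V {2,3,4,5,6,7}->{4,5}; W {1,4,5}->{1}
pass 2: U {5,6}->{}; V {4,5}->{}; W {1}->{}
pass 3: no change
Fixpoint after 3 passes: D(U) = {}

Answer: {}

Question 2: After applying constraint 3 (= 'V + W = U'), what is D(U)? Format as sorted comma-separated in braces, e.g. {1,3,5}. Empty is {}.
Answer: {5,6}

Derivation:
Constraint 1 (W < U) on D(W)={1,4,5} D(U)={3,4,5,6,7,8}: no change
Constraint 2 (U + W = V) on D(U)={3,4,5,6,7,8} D(W)={1,4,5} D(V)={2,3,4,5,6,7}: U {3,4,5,6,7,8}->{3,4,5,6}; W {1,4,5}->{1,4}; V {2,3,4,5,6,7}->{4,5,6,7}
Constraint 3 (V + W = U) on D(V)={4,5,6,7} D(W)={1,4} D(U)={3,4,5,6}: V {4,5,6,7}->{4,5}; W {1,4}->{1}; U {3,4,5,6}->{5,6}
So after constraint 3: D(U) = {5,6}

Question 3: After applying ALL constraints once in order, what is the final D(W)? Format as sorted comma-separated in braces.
Answer: {1}

Derivation:
Constraint 1 (W < U) on D(W)={1,4,5} D(U)={3,4,5,6,7,8}: no change
Constraint 2 (U + W = V) on D(U)={3,4,5,6,7,8} D(W)={1,4,5} D(V)={2,3,4,5,6,7}: U {3,4,5,6,7,8}->{3,4,5,6}; W {1,4,5}->{1,4}; V {2,3,4,5,6,7}->{4,5,6,7}
Constraint 3 (V + W = U) on D(V)={4,5,6,7} D(W)={1,4} D(U)={3,4,5,6}: V {4,5,6,7}->{4,5}; W {1,4}->{1}; U {3,4,5,6}->{5,6}
So after all 3 constraints: D(W) = {1}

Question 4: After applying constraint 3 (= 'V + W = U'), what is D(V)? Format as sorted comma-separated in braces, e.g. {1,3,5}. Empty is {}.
Constraint 1 (W < U) on D(W)={1,4,5} D(U)={3,4,5,6,7,8}: no change
Constraint 2 (U + W = V) on D(U)={3,4,5,6,7,8} D(W)={1,4,5} D(V)={2,3,4,5,6,7}: U {3,4,5,6,7,8}->{3,4,5,6}; W {1,4,5}->{1,4}; V {2,3,4,5,6,7}->{4,5,6,7}
Constraint 3 (V + W = U) on D(V)={4,5,6,7} D(W)={1,4} D(U)={3,4,5,6}: V {4,5,6,7}->{4,5}; W {1,4}->{1}; U {3,4,5,6}->{5,6}
So after constraint 3: D(V) = {4,5}

Answer: {4,5}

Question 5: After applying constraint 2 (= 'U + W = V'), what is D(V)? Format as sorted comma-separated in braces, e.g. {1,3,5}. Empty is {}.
Constraint 1 (W < U) on D(W)={1,4,5} D(U)={3,4,5,6,7,8}: no change
Constraint 2 (U + W = V) on D(U)={3,4,5,6,7,8} D(W)={1,4,5} D(V)={2,3,4,5,6,7}: U {3,4,5,6,7,8}->{3,4,5,6}; W {1,4,5}->{1,4}; V {2,3,4,5,6,7}->{4,5,6,7}
So after constraint 2: D(V) = {4,5,6,7}

Answer: {4,5,6,7}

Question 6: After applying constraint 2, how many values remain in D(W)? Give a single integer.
Constraint 1 (W < U) on D(W)={1,4,5} D(U)={3,4,5,6,7,8}: no change
Constraint 2 (U + W = V) on D(U)={3,4,5,6,7,8} D(W)={1,4,5} D(V)={2,3,4,5,6,7}: U {3,4,5,6,7,8}->{3,4,5,6}; W {1,4,5}->{1,4}; V {2,3,4,5,6,7}->{4,5,6,7}
So after constraint 2: D(W)={1,4}, size = 2

Answer: 2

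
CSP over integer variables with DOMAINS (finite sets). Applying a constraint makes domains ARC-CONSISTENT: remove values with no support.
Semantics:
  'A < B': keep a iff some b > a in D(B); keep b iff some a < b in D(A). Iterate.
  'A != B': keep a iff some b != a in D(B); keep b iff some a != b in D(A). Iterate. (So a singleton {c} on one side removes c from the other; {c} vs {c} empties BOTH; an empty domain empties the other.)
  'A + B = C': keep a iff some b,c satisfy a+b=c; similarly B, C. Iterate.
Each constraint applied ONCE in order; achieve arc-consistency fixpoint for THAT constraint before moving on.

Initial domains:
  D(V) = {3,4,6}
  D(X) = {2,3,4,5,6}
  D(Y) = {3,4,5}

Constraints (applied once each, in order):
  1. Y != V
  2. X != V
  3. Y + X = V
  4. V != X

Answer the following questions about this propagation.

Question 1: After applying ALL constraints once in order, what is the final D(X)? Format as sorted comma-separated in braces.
Answer: {2,3}

Derivation:
Constraint 1 (Y != V) on D(Y)={3,4,5} D(V)={3,4,6}: no change
Constraint 2 (X != V) on D(X)={2,3,4,5,6} D(V)={3,4,6}: no change
Constraint 3 (Y + X = V) on D(Y)={3,4,5} D(X)={2,3,4,5,6} D(V)={3,4,6}: Y {3,4,5}->{3,4}; X {2,3,4,5,6}->{2,3}; V {3,4,6}->{6}
Constraint 4 (V != X) on D(V)={6} D(X)={2,3}: no change
So after all 4 constraints: D(X) = {2,3}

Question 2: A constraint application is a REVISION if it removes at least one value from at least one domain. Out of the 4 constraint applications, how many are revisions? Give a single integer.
Constraint 1 (Y != V) on D(Y)={3,4,5} D(V)={3,4,6}: no change => not a revision
Constraint 2 (X != V) on D(X)={2,3,4,5,6} D(V)={3,4,6}: no change => not a revision
Constraint 3 (Y + X = V) on D(Y)={3,4,5} D(X)={2,3,4,5,6} D(V)={3,4,6}: Y {3,4,5}->{3,4}; X {2,3,4,5,6}->{2,3}; V {3,4,6}->{6} => REVISION
Constraint 4 (V != X) on D(V)={6} D(X)={2,3}: no change => not a revision
Total revisions = 1

Answer: 1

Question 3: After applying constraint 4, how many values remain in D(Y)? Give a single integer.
Answer: 2

Derivation:
Constraint 1 (Y != V) on D(Y)={3,4,5} D(V)={3,4,6}: no change
Constraint 2 (X != V) on D(X)={2,3,4,5,6} D(V)={3,4,6}: no change
Constraint 3 (Y + X = V) on D(Y)={3,4,5} D(X)={2,3,4,5,6} D(V)={3,4,6}: Y {3,4,5}->{3,4}; X {2,3,4,5,6}->{2,3}; V {3,4,6}->{6}
Constraint 4 (V != X) on D(V)={6} D(X)={2,3}: no change
So after constraint 4: D(Y)={3,4}, size = 2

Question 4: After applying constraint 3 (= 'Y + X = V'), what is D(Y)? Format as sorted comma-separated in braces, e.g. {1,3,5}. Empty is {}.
Answer: {3,4}

Derivation:
Constraint 1 (Y != V) on D(Y)={3,4,5} D(V)={3,4,6}: no change
Constraint 2 (X != V) on D(X)={2,3,4,5,6} D(V)={3,4,6}: no change
Constraint 3 (Y + X = V) on D(Y)={3,4,5} D(X)={2,3,4,5,6} D(V)={3,4,6}: Y {3,4,5}->{3,4}; X {2,3,4,5,6}->{2,3}; V {3,4,6}->{6}
So after constraint 3: D(Y) = {3,4}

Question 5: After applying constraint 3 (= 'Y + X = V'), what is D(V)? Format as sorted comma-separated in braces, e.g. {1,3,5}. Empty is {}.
Answer: {6}

Derivation:
Constraint 1 (Y != V) on D(Y)={3,4,5} D(V)={3,4,6}: no change
Constraint 2 (X != V) on D(X)={2,3,4,5,6} D(V)={3,4,6}: no change
Constraint 3 (Y + X = V) on D(Y)={3,4,5} D(X)={2,3,4,5,6} D(V)={3,4,6}: Y {3,4,5}->{3,4}; X {2,3,4,5,6}->{2,3}; V {3,4,6}->{6}
So after constraint 3: D(V) = {6}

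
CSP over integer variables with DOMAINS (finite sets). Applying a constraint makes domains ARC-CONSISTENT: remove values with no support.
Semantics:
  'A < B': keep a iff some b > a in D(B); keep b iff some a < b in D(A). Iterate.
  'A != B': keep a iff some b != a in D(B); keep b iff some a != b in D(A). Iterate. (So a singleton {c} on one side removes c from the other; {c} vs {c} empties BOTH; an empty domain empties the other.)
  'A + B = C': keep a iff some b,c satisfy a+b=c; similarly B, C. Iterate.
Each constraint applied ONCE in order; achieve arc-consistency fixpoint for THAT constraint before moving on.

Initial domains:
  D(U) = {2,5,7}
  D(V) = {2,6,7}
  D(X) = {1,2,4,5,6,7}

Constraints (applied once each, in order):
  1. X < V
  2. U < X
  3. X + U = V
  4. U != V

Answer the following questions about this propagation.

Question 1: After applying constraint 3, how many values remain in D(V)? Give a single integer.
Answer: 2

Derivation:
Constraint 1 (X < V) on D(X)={1,2,4,5,6,7} D(V)={2,6,7}: X {1,2,4,5,6,7}->{1,2,4,5,6}
Constraint 2 (U < X) on D(U)={2,5,7} D(X)={1,2,4,5,6}: U {2,5,7}->{2,5}; X {1,2,4,5,6}->{4,5,6}
Constraint 3 (X + U = V) on D(X)={4,5,6} D(U)={2,5} D(V)={2,6,7}: X {4,5,6}->{4,5}; U {2,5}->{2}; V {2,6,7}->{6,7}
So after constraint 3: D(V)={6,7}, size = 2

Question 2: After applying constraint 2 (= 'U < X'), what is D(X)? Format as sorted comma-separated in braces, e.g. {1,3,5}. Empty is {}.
Constraint 1 (X < V) on D(X)={1,2,4,5,6,7} D(V)={2,6,7}: X {1,2,4,5,6,7}->{1,2,4,5,6}
Constraint 2 (U < X) on D(U)={2,5,7} D(X)={1,2,4,5,6}: U {2,5,7}->{2,5}; X {1,2,4,5,6}->{4,5,6}
So after constraint 2: D(X) = {4,5,6}

Answer: {4,5,6}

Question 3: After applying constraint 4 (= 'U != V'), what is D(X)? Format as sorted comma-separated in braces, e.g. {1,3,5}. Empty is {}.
Constraint 1 (X < V) on D(X)={1,2,4,5,6,7} D(V)={2,6,7}: X {1,2,4,5,6,7}->{1,2,4,5,6}
Constraint 2 (U < X) on D(U)={2,5,7} D(X)={1,2,4,5,6}: U {2,5,7}->{2,5}; X {1,2,4,5,6}->{4,5,6}
Constraint 3 (X + U = V) on D(X)={4,5,6} D(U)={2,5} D(V)={2,6,7}: X {4,5,6}->{4,5}; U {2,5}->{2}; V {2,6,7}->{6,7}
Constraint 4 (U != V) on D(U)={2} D(V)={6,7}: no change
So after constraint 4: D(X) = {4,5}

Answer: {4,5}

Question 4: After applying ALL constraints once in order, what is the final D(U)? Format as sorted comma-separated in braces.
Answer: {2}

Derivation:
Constraint 1 (X < V) on D(X)={1,2,4,5,6,7} D(V)={2,6,7}: X {1,2,4,5,6,7}->{1,2,4,5,6}
Constraint 2 (U < X) on D(U)={2,5,7} D(X)={1,2,4,5,6}: U {2,5,7}->{2,5}; X {1,2,4,5,6}->{4,5,6}
Constraint 3 (X + U = V) on D(X)={4,5,6} D(U)={2,5} D(V)={2,6,7}: X {4,5,6}->{4,5}; U {2,5}->{2}; V {2,6,7}->{6,7}
Constraint 4 (U != V) on D(U)={2} D(V)={6,7}: no change
So after all 4 constraints: D(U) = {2}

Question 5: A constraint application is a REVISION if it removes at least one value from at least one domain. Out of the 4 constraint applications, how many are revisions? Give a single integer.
Constraint 1 (X < V) on D(X)={1,2,4,5,6,7} D(V)={2,6,7}: X {1,2,4,5,6,7}->{1,2,4,5,6} => REVISION
Constraint 2 (U < X) on D(U)={2,5,7} D(X)={1,2,4,5,6}: U {2,5,7}->{2,5}; X {1,2,4,5,6}->{4,5,6} => REVISION
Constraint 3 (X + U = V) on D(X)={4,5,6} D(U)={2,5} D(V)={2,6,7}: X {4,5,6}->{4,5}; U {2,5}->{2}; V {2,6,7}->{6,7} => REVISION
Constraint 4 (U != V) on D(U)={2} D(V)={6,7}: no change => not a revision
Total revisions = 3

Answer: 3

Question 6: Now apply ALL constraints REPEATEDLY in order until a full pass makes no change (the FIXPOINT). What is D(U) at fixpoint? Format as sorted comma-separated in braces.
pass 0 (initial): D(U)={2,5,7}
pass 1: U {2,5,7}->{2}; V {2,6,7}->{6,7}; X {1,2,4,5,6,7}->{4,5}
pass 2: no change
Fixpoint after 2 passes: D(U) = {2}

Answer: {2}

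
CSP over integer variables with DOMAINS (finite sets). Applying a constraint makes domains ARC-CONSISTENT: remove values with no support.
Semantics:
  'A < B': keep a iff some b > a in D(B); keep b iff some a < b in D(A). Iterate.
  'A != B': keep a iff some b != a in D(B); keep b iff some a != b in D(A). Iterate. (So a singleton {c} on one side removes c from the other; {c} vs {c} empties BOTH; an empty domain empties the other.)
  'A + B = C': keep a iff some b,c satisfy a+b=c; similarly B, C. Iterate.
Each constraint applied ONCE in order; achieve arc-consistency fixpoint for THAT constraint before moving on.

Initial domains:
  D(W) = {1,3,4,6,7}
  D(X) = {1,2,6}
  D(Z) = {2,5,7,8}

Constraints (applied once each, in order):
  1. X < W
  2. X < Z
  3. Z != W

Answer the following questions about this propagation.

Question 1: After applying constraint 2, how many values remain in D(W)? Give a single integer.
Answer: 4

Derivation:
Constraint 1 (X < W) on D(X)={1,2,6} D(W)={1,3,4,6,7}: W {1,3,4,6,7}->{3,4,6,7}
Constraint 2 (X < Z) on D(X)={1,2,6} D(Z)={2,5,7,8}: no change
So after constraint 2: D(W)={3,4,6,7}, size = 4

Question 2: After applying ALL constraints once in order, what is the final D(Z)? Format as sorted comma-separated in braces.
Answer: {2,5,7,8}

Derivation:
Constraint 1 (X < W) on D(X)={1,2,6} D(W)={1,3,4,6,7}: W {1,3,4,6,7}->{3,4,6,7}
Constraint 2 (X < Z) on D(X)={1,2,6} D(Z)={2,5,7,8}: no change
Constraint 3 (Z != W) on D(Z)={2,5,7,8} D(W)={3,4,6,7}: no change
So after all 3 constraints: D(Z) = {2,5,7,8}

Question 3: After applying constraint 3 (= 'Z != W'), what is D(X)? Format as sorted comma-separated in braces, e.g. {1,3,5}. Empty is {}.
Answer: {1,2,6}

Derivation:
Constraint 1 (X < W) on D(X)={1,2,6} D(W)={1,3,4,6,7}: W {1,3,4,6,7}->{3,4,6,7}
Constraint 2 (X < Z) on D(X)={1,2,6} D(Z)={2,5,7,8}: no change
Constraint 3 (Z != W) on D(Z)={2,5,7,8} D(W)={3,4,6,7}: no change
So after constraint 3: D(X) = {1,2,6}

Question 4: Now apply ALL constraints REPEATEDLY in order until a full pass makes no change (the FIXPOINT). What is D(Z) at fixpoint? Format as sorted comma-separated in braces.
Answer: {2,5,7,8}

Derivation:
pass 0 (initial): D(Z)={2,5,7,8}
pass 1: W {1,3,4,6,7}->{3,4,6,7}
pass 2: no change
Fixpoint after 2 passes: D(Z) = {2,5,7,8}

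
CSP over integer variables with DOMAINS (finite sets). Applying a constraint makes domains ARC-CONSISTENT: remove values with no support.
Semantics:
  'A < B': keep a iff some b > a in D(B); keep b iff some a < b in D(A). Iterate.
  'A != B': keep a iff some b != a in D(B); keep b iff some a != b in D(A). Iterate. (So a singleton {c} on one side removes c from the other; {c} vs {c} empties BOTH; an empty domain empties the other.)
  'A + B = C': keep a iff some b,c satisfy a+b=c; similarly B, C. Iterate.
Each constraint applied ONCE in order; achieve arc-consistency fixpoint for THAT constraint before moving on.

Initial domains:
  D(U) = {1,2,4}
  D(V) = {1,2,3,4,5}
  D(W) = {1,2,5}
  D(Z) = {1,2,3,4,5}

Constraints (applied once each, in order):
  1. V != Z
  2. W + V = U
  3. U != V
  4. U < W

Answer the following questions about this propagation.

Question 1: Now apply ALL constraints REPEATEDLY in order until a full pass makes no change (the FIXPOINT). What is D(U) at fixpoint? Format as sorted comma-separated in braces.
pass 0 (initial): D(U)={1,2,4}
pass 1: U {1,2,4}->{}; V {1,2,3,4,5}->{1,2,3}; W {1,2,5}->{}
pass 2: V {1,2,3}->{}
pass 3: Z {1,2,3,4,5}->{}
pass 4: no change
Fixpoint after 4 passes: D(U) = {}

Answer: {}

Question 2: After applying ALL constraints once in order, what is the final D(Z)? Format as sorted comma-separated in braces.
Constraint 1 (V != Z) on D(V)={1,2,3,4,5} D(Z)={1,2,3,4,5}: no change
Constraint 2 (W + V = U) on D(W)={1,2,5} D(V)={1,2,3,4,5} D(U)={1,2,4}: W {1,2,5}->{1,2}; V {1,2,3,4,5}->{1,2,3}; U {1,2,4}->{2,4}
Constraint 3 (U != V) on D(U)={2,4} D(V)={1,2,3}: no change
Constraint 4 (U < W) on D(U)={2,4} D(W)={1,2}: U {2,4}->{}; W {1,2}->{}
So after all 4 constraints: D(Z) = {1,2,3,4,5}

Answer: {1,2,3,4,5}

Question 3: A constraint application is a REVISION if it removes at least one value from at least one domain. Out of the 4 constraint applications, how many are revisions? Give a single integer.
Constraint 1 (V != Z) on D(V)={1,2,3,4,5} D(Z)={1,2,3,4,5}: no change => not a revision
Constraint 2 (W + V = U) on D(W)={1,2,5} D(V)={1,2,3,4,5} D(U)={1,2,4}: W {1,2,5}->{1,2}; V {1,2,3,4,5}->{1,2,3}; U {1,2,4}->{2,4} => REVISION
Constraint 3 (U != V) on D(U)={2,4} D(V)={1,2,3}: no change => not a revision
Constraint 4 (U < W) on D(U)={2,4} D(W)={1,2}: U {2,4}->{}; W {1,2}->{} => REVISION
Total revisions = 2

Answer: 2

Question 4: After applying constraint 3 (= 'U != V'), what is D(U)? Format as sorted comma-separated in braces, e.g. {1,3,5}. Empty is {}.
Answer: {2,4}

Derivation:
Constraint 1 (V != Z) on D(V)={1,2,3,4,5} D(Z)={1,2,3,4,5}: no change
Constraint 2 (W + V = U) on D(W)={1,2,5} D(V)={1,2,3,4,5} D(U)={1,2,4}: W {1,2,5}->{1,2}; V {1,2,3,4,5}->{1,2,3}; U {1,2,4}->{2,4}
Constraint 3 (U != V) on D(U)={2,4} D(V)={1,2,3}: no change
So after constraint 3: D(U) = {2,4}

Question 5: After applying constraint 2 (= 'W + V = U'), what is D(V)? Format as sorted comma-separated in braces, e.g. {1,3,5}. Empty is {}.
Answer: {1,2,3}

Derivation:
Constraint 1 (V != Z) on D(V)={1,2,3,4,5} D(Z)={1,2,3,4,5}: no change
Constraint 2 (W + V = U) on D(W)={1,2,5} D(V)={1,2,3,4,5} D(U)={1,2,4}: W {1,2,5}->{1,2}; V {1,2,3,4,5}->{1,2,3}; U {1,2,4}->{2,4}
So after constraint 2: D(V) = {1,2,3}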